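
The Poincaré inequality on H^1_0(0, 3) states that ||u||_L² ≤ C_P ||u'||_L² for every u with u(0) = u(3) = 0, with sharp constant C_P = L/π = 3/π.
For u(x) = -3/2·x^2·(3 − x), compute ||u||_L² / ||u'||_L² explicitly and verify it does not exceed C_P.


||u||_L² / ||u'||_L² = 3*sqrt(14)/14 < C_P = 3/π.

u(x) = -3/2·x^2·(3 − x), so u'(x) = 9*x*(x - 2)/2.
u(x) = -3/2·x^2·(3 − x) vanishes at x = 0 and x = 3, so u ∈ H^1_0(0, 3). Differentiate via the product rule and integrate the resulting polynomials term by term.
  ∫_0^3 u² dx = ∫_0^3 (9*x^6/4 - 27*x^5/2 + 81*x^4/4) dx. Term by term:
    ∫_0^3 9*x^6/4 dx = 19683/28;  ∫_0^3 -27*x^5/2 dx = -6561/4;  ∫_0^3 81*x^4/4 dx = 19683/20.
  Sum: 19683/28 − 6561/4 + 19683/20 = 6561/140.
  ∫_0^3 (u')² dx = ∫_0^3 (81*x^4/4 - 81*x^3 + 81*x^2) dx. Term by term:
    ∫_0^3 81*x^4/4 dx = 19683/20;  ∫_0^3 -81*x^3 dx = -6561/4;  ∫_0^3 81*x^2 dx = 729.
  Sum: 19683/20 − 6561/4 + 729 = 729/10.
∫_0^3 u² dx = 6561/140, so ||u||_L² = 81*sqrt(35)/70.
∫_0^3 (u')² dx = 729/10, so ||u'||_L² = 27*sqrt(10)/10.
Ratio ||u||_L² / ||u'||_L² = 3*sqrt(14)/14.
Sharp Poincaré constant on H^1_0(0, 3) is C_P = L/π = 3/π, achieved by sin(π/3·x).
A polynomial bump cannot attain the sharp Poincaré constant (only the first sine eigenfunction does), so the ratio is strictly less than C_P, consistent with ||u||_L² ≤ C_P ||u'||_L².


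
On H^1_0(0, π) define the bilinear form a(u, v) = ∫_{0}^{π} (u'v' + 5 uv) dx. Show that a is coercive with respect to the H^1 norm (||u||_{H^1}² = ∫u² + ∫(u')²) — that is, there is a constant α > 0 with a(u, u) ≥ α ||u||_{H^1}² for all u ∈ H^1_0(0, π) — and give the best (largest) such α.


α = 1

Coercivity of a(·,·) on H^1_0(0, π) means a(u, u) ≥ α ||u||_{H^1}² for every u ∈ H^1_0.
The interval has length L = π, and Poincaré/coercivity depend only on L. Here a(u, u) = ∫(u')² + (5)·∫u².
Here c = 5 ≥ 1, so a(u,u) = ∫(u')² + c∫u² ≥ ∫(u')² + ∫u² = ||u||_{H^1}², i.e. α = 1 works. No larger α is possible: a(u,u) ≥ α||u||_{H^1}² means (1−α)∫(u')² ≥ (α−c)∫u², and for the modes u_n = sin(nπ(x−x₀)/L) (x₀ the left endpoint) one has ∫u_n²/∫(u_n')² = (L/(nπ))² → 0, so a(u_n,u_n)/||u_n||_{H^1}² → 1. Hence the optimal constant is α = 1.
Therefore α = 1.


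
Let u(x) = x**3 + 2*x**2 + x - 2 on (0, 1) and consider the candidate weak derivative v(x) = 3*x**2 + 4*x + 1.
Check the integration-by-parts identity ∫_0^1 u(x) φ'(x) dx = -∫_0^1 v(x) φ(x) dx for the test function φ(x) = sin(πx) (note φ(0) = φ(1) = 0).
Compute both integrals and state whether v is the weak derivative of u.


LHS = -9/π + 12/π^3, RHS = -9/π + 12/π^3. Yes, v = u' weakly.

u(x) = x**3 + 2*x**2 + x - 2, classical derivative u'(x) = 3*x**2 + 4*x + 1.
φ(x) = sin(πx), so φ'(x) = π*cos(π*x).
Note φ(0) = φ(1) = 0, so the boundary term u·φ vanishes.
LHS = ∫_0^1 u(x) φ'(x) dx = ∫_0^1 (π*x^3*cos(π*x) + 2*π*x^2*cos(π*x) + π*x*cos(π*x) - 2*π*cos(π*x)) dx. Term by term:
  ∫_0^1 -2*π*cos(π*x) dx = 0;  ∫_0^1 π*x*cos(π*x) dx = -2/π;  ∫_0^1 π*x^3*cos(π*x) dx = -3/π + 12/π^3;
  ∫_0^1 2*π*x^2*cos(π*x) dx = -4/π.
Sum: 0 − 2/π + -3/π + 12/π^3 − 4/π = -9/π + 12/π^3.
So LHS = -9/π + 12/π^3.
∫_0^1 v(x) φ(x) dx = ∫_0^1 (3*x^2*sin(π*x) + 4*x*sin(π*x) + sin(π*x)) dx. Term by term:
  ∫_0^1 3*x^2*sin(π*x) dx = -12/π^3 + 3/π;  ∫_0^1 4*x*sin(π*x) dx = 4/π;  ∫_0^1 sin(π*x) dx = 2/π.
Sum: -12/π^3 + 3/π + 4/π + 2/π = -12/π^3 + 9/π.
So RHS = -∫_0^1 v(x) φ(x) dx = -9/π + 12/π^3.
LHS = RHS, so the identity holds for this test φ.
Moreover u is smooth here and v(x) = u'(x) = 3*x**2 + 4*x + 1 pointwise, so the identity holds for every test function. Hence v is the weak derivative of u.


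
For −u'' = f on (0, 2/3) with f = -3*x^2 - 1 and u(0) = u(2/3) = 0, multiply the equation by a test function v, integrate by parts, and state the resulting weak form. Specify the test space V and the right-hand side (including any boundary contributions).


V = H^1_0(0, 2/3) (so v(0) = v(2/3) = 0); weak form: ∫_0^2/3 u'v' dx = ∫_0^2/3 (-3*x^2 - 1) v dx for all v ∈ V.

Multiply both sides by a test function v and integrate from 0 to 2/3:
  ∫_0^2/3 −u''(x) v(x) dx = ∫_0^2/3 f(x) v(x) dx.
Integrate the LHS by parts once:
  ∫_0^2/3 −u'' v dx = −[u'(x) v(x)]_0^2/3 + ∫_0^2/3 u'(x) v'(x) dx.
Thus ∫_0^2/3 u'(x) v'(x) dx = ∫_0^2/3 f(x) v(x) dx + [u'(x) v(x)]_0^2/3.
Choose V so that boundary terms are either known or forced to vanish.
u is Dirichlet: u(0) = u(2/3) = 0. Let V = H^1_0(0, 2/3); then v(0) = v(2/3) = 0, and [u' v]_0^2/3 = 0.
Weak formulation: find u (satisfying any essential BC) such that ∫_0^2/3 u'(x) v'(x) dx = ∫_0^2/3 f v dx for all v ∈ V.
Substituting f(x) = -3*x^2 - 1, the right-hand side is ∫_0^2/3 (-3*x^2 - 1) v dx.


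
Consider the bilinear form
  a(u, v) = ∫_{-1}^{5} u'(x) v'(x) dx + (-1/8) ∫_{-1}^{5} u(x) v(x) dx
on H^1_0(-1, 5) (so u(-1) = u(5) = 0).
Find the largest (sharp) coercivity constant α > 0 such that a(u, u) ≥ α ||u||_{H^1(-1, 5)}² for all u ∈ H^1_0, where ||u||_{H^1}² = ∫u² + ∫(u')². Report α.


α = (-9/2 + π^2)/(π^2 + 36)

Coercivity of a(·,·) on H^1_0(-1, 5) means a(u, u) ≥ α ||u||_{H^1}² for every u ∈ H^1_0.
The interval has length L = 6, and Poincaré/coercivity depend only on L. Here a(u, u) = ∫(u')² + (-1/8)·∫u².
Here c = -1/8 < 0 with |c| < (π/L)² = π^2/36, so coercivity still holds. The condition a(u,u) ≥ α||u||_{H^1}² reads (1−α)∫(u')² ≥ (α−c)∫u². Any admissible α is ≤ 1 (rapidly oscillating u have ∫u²/∫(u')² → 0), and α = 1 would force 0 ≥ (1−c)∫u², impossible since c < 1; so 1−α > 0. By the sharp Poincaré inequality on H^1_0 of an interval of length L, ∫(u')² ≥ (π/L)²∫u² with equality for the first sine mode sin(π(x−x₀)/L) (x₀ the left endpoint), so the inequality holds for all u iff (1−α)(π/L)² ≥ α − c, i.e. α ≤ ((π/L)² + c)/((π/L)² + 1) = (1 + c(L/π)²)/(1 + (L/π)²). (Direct route, valid since c ≤ 0: Poincaré gives c∫u² ≥ c(L/π)²∫(u')², so a(u,u) ≥ (1 + c(L/π)²)∫(u')², while ||u||_{H^1}² ≤ (1 + (L/π)²)∫(u')²; dividing yields the same α.) With (π/L)² = π^2/36 and c = -1/8, the largest admissible constant is α = ((π/L)² + c)/((π/L)² + 1).
Simplifying, α = (-9/2 + π^2)/(π^2 + 36).


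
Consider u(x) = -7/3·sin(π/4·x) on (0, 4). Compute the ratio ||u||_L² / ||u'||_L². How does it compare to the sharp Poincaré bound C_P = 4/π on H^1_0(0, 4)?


||u||_L² / ||u'||_L² = 4/π = C_P.

u(x) = -7/3·sin(π/4·x), so u'(x) = -7*π*cos(π*x/4)/12.
Writing u(x) = A·sin(kπx/L) with A = -7/3 and k = 1, use ∫_0^L sin²(kπx/L) dx = L/2 and ∫_0^L cos²(kπx/L) dx = L/2.
u² = 49/9·sin²(π/4·x) and (u')² = 49*π^2/144·cos²(π/4·x), and each of sin², cos² integrates to L/2 = 2 over (0, 4).
∫_0^4 u² dx = 98/9, so ||u||_L² = 7*sqrt(2)/3.
∫_0^4 (u')² dx = 49*π^2/72, so ||u'||_L² = 7*sqrt(2)*π/12.
Ratio ||u||_L² / ||u'||_L² = 4/π.
Sharp Poincaré constant on H^1_0(0, 4) is C_P = L/π = 4/π, achieved by sin(π/4·x).
This is the k = 1 eigenfunction (up to amplitude), so the ratio equals the sharp Poincaré constant exactly.


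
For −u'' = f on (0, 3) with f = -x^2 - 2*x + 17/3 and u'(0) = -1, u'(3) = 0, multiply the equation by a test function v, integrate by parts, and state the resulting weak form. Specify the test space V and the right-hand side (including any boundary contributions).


V = H^1(0, 3) (v unrestricted at boundary; u is determined up to an additive constant); weak form: ∫_0^3 u'v' dx = ∫_0^3 (-x^2 - 2*x + 17/3) v dx + v(0) for all v ∈ V.

Multiply both sides by a test function v and integrate from 0 to 3:
  ∫_0^3 −u''(x) v(x) dx = ∫_0^3 f(x) v(x) dx.
Integrate the LHS by parts once:
  ∫_0^3 −u'' v dx = −[u'(x) v(x)]_0^3 + ∫_0^3 u'(x) v'(x) dx.
Thus ∫_0^3 u'(x) v'(x) dx = ∫_0^3 f(x) v(x) dx + [u'(x) v(x)]_0^3.
Choose V so that boundary terms are either known or forced to vanish.
u has inhomogeneous Neumann u'(0) = -1, u'(3) = 0. [u' v]_0^3 = (0)·v(3) − (-1)·v(0) = v(0). Take V = H^1(0, 3); boundary term becomes part of RHS.
Weak formulation: find u (satisfying any essential BC) such that ∫_0^3 u'(x) v'(x) dx = ∫_0^3 f v dx + v(0) for all v ∈ V (Neumann data are natural BCs: they enter the RHS as boundary terms).
Substituting f(x) = -x^2 - 2*x + 17/3, the right-hand side is ∫_0^3 (-x^2 - 2*x + 17/3) v dx + v(0).
Compatibility check (pure Neumann): taking v ≡ 1 ∈ V gives 0 = ∫_0^3 f dx + (0) − (-1), i.e. ∫_0^3 f dx must equal u'(0) − u'(3) = -1. Indeed ∫_0^3 (-x^2 - 2*x + 17/3) dx = -1, so the data are compatible. The solution is then unique only up to an additive constant (fix it e.g. by requiring ∫_0^3 u dx = 0).


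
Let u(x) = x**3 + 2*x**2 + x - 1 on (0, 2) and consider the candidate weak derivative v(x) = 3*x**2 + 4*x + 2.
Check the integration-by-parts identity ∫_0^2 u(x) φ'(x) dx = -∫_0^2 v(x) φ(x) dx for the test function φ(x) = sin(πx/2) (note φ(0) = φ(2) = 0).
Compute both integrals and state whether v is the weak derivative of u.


LHS = -44/π + 96/π^3, RHS = -48/π + 96/π^3. No, v is not the weak derivative of u.

u(x) = x**3 + 2*x**2 + x - 1, classical derivative u'(x) = 3*x**2 + 4*x + 1.
φ(x) = sin(πx/2), so φ'(x) = π*cos(π*x/2)/2.
Note φ(0) = φ(2) = 0, so the boundary term u·φ vanishes.
LHS = ∫_0^2 u(x) φ'(x) dx = ∫_0^2 (π*x^3*cos(π*x/2)/2 + π*x^2*cos(π*x/2) + π*x*cos(π*x/2)/2 - π*cos(π*x/2)/2) dx. Term by term:
  ∫_0^2 -π*cos(π*x/2)/2 dx = 0;  ∫_0^2 π*x^2*cos(π*x/2) dx = -16/π;  ∫_0^2 π*x*cos(π*x/2)/2 dx = -4/π;
  ∫_0^2 π*x^3*cos(π*x/2)/2 dx = -24/π + 96/π^3.
Sum: 0 − 16/π − 4/π + -24/π + 96/π^3 = -44/π + 96/π^3.
So LHS = -44/π + 96/π^3.
∫_0^2 v(x) φ(x) dx = ∫_0^2 (3*x^2*sin(π*x/2) + 4*x*sin(π*x/2) + 2*sin(π*x/2)) dx. Term by term:
  ∫_0^2 2*sin(π*x/2) dx = 8/π;  ∫_0^2 3*x^2*sin(π*x/2) dx = -96/π^3 + 24/π;  ∫_0^2 4*x*sin(π*x/2) dx = 16/π.
Sum: 8/π + -96/π^3 + 24/π + 16/π = -96/π^3 + 48/π.
So RHS = -∫_0^2 v(x) φ(x) dx = -48/π + 96/π^3.
LHS − RHS = 4/π ≠ 0, so the identity fails.
(For a valid weak derivative the identity must hold for EVERY test function, in particular this one. The failure shows v is NOT the weak derivative of u.)
Correct weak derivative would be u'(x) = 3*x**2 + 4*x + 1.


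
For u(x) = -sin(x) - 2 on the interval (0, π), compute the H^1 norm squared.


||u||_{H^1(0,π)}^2 = 8 + 5*π

u'(x) = -cos(x).
Expand u² and (u')² and integrate term by term on (0, π), using: for integers n ≥ 1, ∫_0^π sin²(nx) dx = ∫_0^π cos²(nx) dx = π/2; for n ≠ n', ∫_0^π sin(nx)sin(n'x) dx = ∫_0^π cos(nx)cos(n'x) dx = 0; and by product-to-sum, ∫_0^π sin(nx)cos(n'x) dx = ½∫_0^π [sin((n+n')x) + sin((n−n')x)] dx, which is 0 when n+n' is even and 2n/(n²−n'²) when n+n' is odd (it need not vanish on (0, π)). For the constant mode: ∫_0^π 1 dx = π, ∫_0^π cos(nx) dx = 0, ∫_0^π sin(nx) dx = (1−(−1)^n)/n.
  u² squared terms: (-2)²·∫1 dx = 4·π = 4*π;  (-1)²·∫sin(x)² dx = 1·π/2 = π/2.
  u² cross terms: 2·(-2)·(-1)·∫1·sin(x) dx = 4·(2) = 8.
  So ∫_0^π u² dx = 4*π + π/2 + 8 = 8 + 9*π/2.
  (u')² squared terms: (-1)²·∫cos(x)² dx = 1·π/2 = π/2.
  So ∫_0^π (u')² dx = π/2.
||u||_{H^1}^2 = (8 + 9*π/2) + (π/2) = 8 + 5*π.


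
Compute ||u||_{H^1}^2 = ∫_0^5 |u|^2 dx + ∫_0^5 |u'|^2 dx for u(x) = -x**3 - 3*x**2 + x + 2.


||u||_{H^1}^2 = 1745725/42

The H^1 norm (squared) on an interval (0, L) is
  ||u||_{H^1}^2 = ∫_0^L u(x)^2 dx + ∫_0^L u'(x)^2 dx.
Compute u'(x) = -3*x**2 - 6*x + 1.
Then u(x)^2 = x**6 + 6*x**5 + 7*x**4 - 10*x**3 - 11*x**2 + 4*x + 4 and u'(x)^2 = 9*x**4 + 36*x**3 + 30*x**2 - 12*x + 1.
Integrate each monomial from 0 to 5 using ∫_0^5 c·x^n dx = c·5^(n+1)/(n+1):
  ∫_0^5 u(x)^2 dx = ∫_0^5 (x^6 + 6*x^5 + 7*x^4 - 10*x^3 - 11*x^2 + 4*x + 4) dx. Term by term:
    ∫_0^5 x^6 dx = 78125/7;  ∫_0^5 6*x^5 dx = 15625;  ∫_0^5 7*x^4 dx = 4375;
    ∫_0^5 -10*x^3 dx = -3125/2;  ∫_0^5 -11*x^2 dx = -1375/3;  ∫_0^5 4*x dx = 50;
    ∫_0^5 4 dx = 20.
  Sum: 78125/7 + 15625 + 4375 − 3125/2 − 1375/3 + 50 + 20 = 1226815/42.
  ∫_0^5 u'(x)^2 dx = ∫_0^5 (9*x^4 + 36*x^3 + 30*x^2 - 12*x + 1) dx. Term by term:
    ∫_0^5 9*x^4 dx = 5625;  ∫_0^5 36*x^3 dx = 5625;  ∫_0^5 30*x^2 dx = 1250;
    ∫_0^5 -12*x dx = -150;  ∫_0^5 1 dx = 5.
  Sum: 5625 + 5625 + 1250 − 150 + 5 = 12355.
Adding: ||u||_{H^1}^2 = 1226815/42 + 12355 = 1745725/42.


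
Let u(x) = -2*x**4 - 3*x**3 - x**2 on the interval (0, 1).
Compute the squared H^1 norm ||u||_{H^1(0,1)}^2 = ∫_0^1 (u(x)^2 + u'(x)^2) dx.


||u||_{H^1}^2 = 6397/90

The H^1 norm (squared) on an interval (0, L) is
  ||u||_{H^1}^2 = ∫_0^L u(x)^2 dx + ∫_0^L u'(x)^2 dx.
Compute u'(x) = -8*x**3 - 9*x**2 - 2*x.
Then u(x)^2 = 4*x**8 + 12*x**7 + 13*x**6 + 6*x**5 + x**4 and u'(x)^2 = 64*x**6 + 144*x**5 + 113*x**4 + 36*x**3 + 4*x**2.
Integrate each monomial from 0 to 1 using ∫_0^1 c·x^n dx = c·1^(n+1)/(n+1):
  ∫_0^1 u(x)^2 dx = ∫_0^1 (4*x^8 + 12*x^7 + 13*x^6 + 6*x^5 + x^4) dx. Term by term:
    ∫_0^1 4*x^8 dx = 4/9;  ∫_0^1 12*x^7 dx = 3/2;  ∫_0^1 13*x^6 dx = 13/7;
    ∫_0^1 6*x^5 dx = 1;  ∫_0^1 x^4 dx = 1/5.
  Sum: 4/9 + 3/2 + 13/7 + 1 + 1/5 = 3151/630.
  ∫_0^1 u'(x)^2 dx = ∫_0^1 (64*x^6 + 144*x^5 + 113*x^4 + 36*x^3 + 4*x^2) dx. Term by term:
    ∫_0^1 64*x^6 dx = 64/7;  ∫_0^1 144*x^5 dx = 24;  ∫_0^1 113*x^4 dx = 113/5;
    ∫_0^1 36*x^3 dx = 9;  ∫_0^1 4*x^2 dx = 4/3.
  Sum: 64/7 + 24 + 113/5 + 9 + 4/3 = 6938/105.
Adding: ||u||_{H^1}^2 = 3151/630 + 6938/105 = 6397/90.


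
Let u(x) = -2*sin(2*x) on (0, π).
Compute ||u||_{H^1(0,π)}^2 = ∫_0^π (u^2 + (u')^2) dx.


||u||_{H^1(0,π)}^2 = 10*π

u'(x) = -4*cos(2*x).
Expand u² and (u')² and integrate term by term on (0, π), using: for integers n ≥ 1, ∫_0^π sin²(nx) dx = ∫_0^π cos²(nx) dx = π/2; for n ≠ n', ∫_0^π sin(nx)sin(n'x) dx = ∫_0^π cos(nx)cos(n'x) dx = 0; and by product-to-sum, ∫_0^π sin(nx)cos(n'x) dx = ½∫_0^π [sin((n+n')x) + sin((n−n')x)] dx, which is 0 when n+n' is even and 2n/(n²−n'²) when n+n' is odd (it need not vanish on (0, π)).
  u² squared terms: (-2)²·∫sin(2x)² dx = 4·π/2 = 2*π.
  So ∫_0^π u² dx = 2*π.
  (u')² squared terms: (-4)²·∫cos(2x)² dx = 16·π/2 = 8*π.
  So ∫_0^π (u')² dx = 8*π.
||u||_{H^1}^2 = (2*π) + (8*π) = 10*π.


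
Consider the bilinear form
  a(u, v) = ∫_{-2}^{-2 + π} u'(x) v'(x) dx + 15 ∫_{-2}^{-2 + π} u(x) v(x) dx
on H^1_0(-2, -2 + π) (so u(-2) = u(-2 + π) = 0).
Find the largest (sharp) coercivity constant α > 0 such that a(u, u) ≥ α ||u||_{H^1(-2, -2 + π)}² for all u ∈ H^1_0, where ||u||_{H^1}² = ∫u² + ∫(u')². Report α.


α = 1

Coercivity of a(·,·) on H^1_0(-2, -2 + π) means a(u, u) ≥ α ||u||_{H^1}² for every u ∈ H^1_0.
The interval has length L = π, and Poincaré/coercivity depend only on L. Here a(u, u) = ∫(u')² + (15)·∫u².
Here c = 15 ≥ 1, so a(u,u) = ∫(u')² + c∫u² ≥ ∫(u')² + ∫u² = ||u||_{H^1}², i.e. α = 1 works. No larger α is possible: a(u,u) ≥ α||u||_{H^1}² means (1−α)∫(u')² ≥ (α−c)∫u², and for the modes u_n = sin(nπ(x−x₀)/L) (x₀ the left endpoint) one has ∫u_n²/∫(u_n')² = (L/(nπ))² → 0, so a(u_n,u_n)/||u_n||_{H^1}² → 1. Hence the optimal constant is α = 1.
Therefore α = 1.


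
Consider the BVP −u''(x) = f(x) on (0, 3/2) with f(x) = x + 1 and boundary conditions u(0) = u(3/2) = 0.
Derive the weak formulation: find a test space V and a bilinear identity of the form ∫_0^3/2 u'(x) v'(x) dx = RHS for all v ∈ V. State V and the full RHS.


V = H^1_0(0, 3/2) (so v(0) = v(3/2) = 0); weak form: ∫_0^3/2 u'v' dx = ∫_0^3/2 (x + 1) v dx for all v ∈ V.

Multiply both sides by a test function v and integrate from 0 to 3/2:
  ∫_0^3/2 −u''(x) v(x) dx = ∫_0^3/2 f(x) v(x) dx.
Integrate the LHS by parts once:
  ∫_0^3/2 −u'' v dx = −[u'(x) v(x)]_0^3/2 + ∫_0^3/2 u'(x) v'(x) dx.
Thus ∫_0^3/2 u'(x) v'(x) dx = ∫_0^3/2 f(x) v(x) dx + [u'(x) v(x)]_0^3/2.
Choose V so that boundary terms are either known or forced to vanish.
u is Dirichlet: u(0) = u(3/2) = 0. Let V = H^1_0(0, 3/2); then v(0) = v(3/2) = 0, and [u' v]_0^3/2 = 0.
Weak formulation: find u (satisfying any essential BC) such that ∫_0^3/2 u'(x) v'(x) dx = ∫_0^3/2 f v dx for all v ∈ V.
Substituting f(x) = x + 1, the right-hand side is ∫_0^3/2 (x + 1) v dx.


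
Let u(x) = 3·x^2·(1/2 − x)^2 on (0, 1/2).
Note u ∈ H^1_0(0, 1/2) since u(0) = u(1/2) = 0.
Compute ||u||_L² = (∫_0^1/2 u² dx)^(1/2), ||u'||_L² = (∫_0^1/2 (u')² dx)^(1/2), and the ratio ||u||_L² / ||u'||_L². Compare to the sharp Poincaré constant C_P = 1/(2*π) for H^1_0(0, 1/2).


||u||_L² / ||u'||_L² = sqrt(3)/12 < C_P = 1/(2*π).

u(x) = 3·x^2·(1/2 − x)^2, so u'(x) = 3*x*(2*x - 1)*(4*x - 1)/2.
u(x) = 3·x^2·(1/2 − x)^2 vanishes at x = 0 and x = 1/2, so u ∈ H^1_0(0, 1/2). Differentiate via the product rule and integrate the resulting polynomials term by term.
  ∫_0^1/2 u² dx = ∫_0^1/2 (9*x^8 - 18*x^7 + 27*x^6/2 - 9*x^5/2 + 9*x^4/16) dx. Term by term:
    ∫_0^1/2 9*x^8 dx = 1/512;  ∫_0^1/2 -18*x^7 dx = -9/1024;  ∫_0^1/2 27*x^6/2 dx = 27/1792;
    ∫_0^1/2 -9*x^5/2 dx = -3/256;  ∫_0^1/2 9*x^4/16 dx = 9/2560.
  Sum: 1/512 − 9/1024 + 27/1792 − 3/256 + 9/2560 = 1/35840.
  ∫_0^1/2 (u')² dx = ∫_0^1/2 (144*x^6 - 216*x^5 + 117*x^4 - 27*x^3 + 9*x^2/4) dx. Term by term:
    ∫_0^1/2 144*x^6 dx = 9/56;  ∫_0^1/2 -216*x^5 dx = -9/16;  ∫_0^1/2 117*x^4 dx = 117/160;
    ∫_0^1/2 -27*x^3 dx = -27/64;  ∫_0^1/2 9*x^2/4 dx = 3/32.
  Sum: 9/56 − 9/16 + 117/160 − 27/64 + 3/32 = 3/2240.
∫_0^1/2 u² dx = 1/35840, so ||u||_L² = sqrt(35)/1120.
∫_0^1/2 (u')² dx = 3/2240, so ||u'||_L² = sqrt(105)/280.
Ratio ||u||_L² / ||u'||_L² = sqrt(3)/12.
Sharp Poincaré constant on H^1_0(0, 1/2) is C_P = L/π = 1/(2*π), achieved by sin(2*π·x).
A polynomial bump cannot attain the sharp Poincaré constant (only the first sine eigenfunction does), so the ratio is strictly less than C_P, consistent with ||u||_L² ≤ C_P ||u'||_L².


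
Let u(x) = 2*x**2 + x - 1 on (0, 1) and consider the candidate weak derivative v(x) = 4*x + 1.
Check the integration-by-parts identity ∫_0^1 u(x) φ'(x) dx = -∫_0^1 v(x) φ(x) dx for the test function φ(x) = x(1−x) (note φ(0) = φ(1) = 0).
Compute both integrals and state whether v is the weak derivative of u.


LHS = -1/2, RHS = -1/2. Yes, v = u' weakly.

u(x) = 2*x**2 + x - 1, classical derivative u'(x) = 4*x + 1.
φ(x) = x(1−x), so φ'(x) = 1 - 2*x.
Note φ(0) = φ(1) = 0, so the boundary term u·φ vanishes.
LHS = ∫_0^1 u(x) φ'(x) dx = ∫_0^1 (-4*x^3 + 3*x - 1) dx. Term by term:
  ∫_0^1 -4*x^3 dx = -1;  ∫_0^1 3*x dx = 3/2;  ∫_0^1 -1 dx = -1.
Sum: -1 + 3/2 − 1 = -1/2.
So LHS = -1/2.
∫_0^1 v(x) φ(x) dx = ∫_0^1 (-4*x^3 + 3*x^2 + x) dx. Term by term:
  ∫_0^1 -4*x^3 dx = -1;  ∫_0^1 3*x^2 dx = 1;  ∫_0^1 x dx = 1/2.
Sum: -1 + 1 + 1/2 = 1/2.
So RHS = -∫_0^1 v(x) φ(x) dx = -1/2.
LHS = RHS, so the identity holds for this test φ.
Moreover u is smooth here and v(x) = u'(x) = 4*x + 1 pointwise, so the identity holds for every test function. Hence v is the weak derivative of u.


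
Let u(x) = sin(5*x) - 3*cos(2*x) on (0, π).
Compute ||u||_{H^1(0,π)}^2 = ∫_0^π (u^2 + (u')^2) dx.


||u||_{H^1(0,π)}^2 = -100/7 + 71*π/2

u'(x) = 6*sin(2*x) + 5*cos(5*x).
Expand u² and (u')² and integrate term by term on (0, π), using: for integers n ≥ 1, ∫_0^π sin²(nx) dx = ∫_0^π cos²(nx) dx = π/2; for n ≠ n', ∫_0^π sin(nx)sin(n'x) dx = ∫_0^π cos(nx)cos(n'x) dx = 0; and by product-to-sum, ∫_0^π sin(nx)cos(n'x) dx = ½∫_0^π [sin((n+n')x) + sin((n−n')x)] dx, which is 0 when n+n' is even and 2n/(n²−n'²) when n+n' is odd (it need not vanish on (0, π)).
  u² squared terms: (-3)²·∫cos(2x)² dx = 9·π/2 = 9*π/2;  (1)²·∫sin(5x)² dx = 1·π/2 = π/2.
  u² cross terms: 2·(-3)·(1)·∫cos(2x)·sin(5x) dx = -6·(10/21) = -20/7.
  So ∫_0^π u² dx = 9*π/2 + π/2 − 20/7 = -20/7 + 5*π.
  (u')² squared terms: (5)²·∫cos(5x)² dx = 25·π/2 = 25*π/2;  (6)²·∫sin(2x)² dx = 36·π/2 = 18*π.
  (u')² cross terms: 2·(5)·(6)·∫cos(5x)·sin(2x) dx = 60·(-4/21) = -80/7.
  So ∫_0^π (u')² dx = 25*π/2 + 18*π − 80/7 = -80/7 + 61*π/2.
||u||_{H^1}^2 = (-20/7 + 5*π) + (-80/7 + 61*π/2) = -100/7 + 71*π/2.


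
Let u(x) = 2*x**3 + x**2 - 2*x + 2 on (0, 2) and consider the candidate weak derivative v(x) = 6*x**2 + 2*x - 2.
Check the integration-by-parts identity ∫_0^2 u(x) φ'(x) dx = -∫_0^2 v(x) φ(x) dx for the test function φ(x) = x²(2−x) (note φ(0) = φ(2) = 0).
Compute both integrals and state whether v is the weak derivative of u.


LHS = -40/3, RHS = -40/3. Yes, v = u' weakly.

u(x) = 2*x**3 + x**2 - 2*x + 2, classical derivative u'(x) = 6*x**2 + 2*x - 2.
φ(x) = x²(2−x), so φ'(x) = x*(4 - 3*x).
Note φ(0) = φ(2) = 0, so the boundary term u·φ vanishes.
LHS = ∫_0^2 u(x) φ'(x) dx = ∫_0^2 (-6*x^5 + 5*x^4 + 10*x^3 - 14*x^2 + 8*x) dx. Term by term:
  ∫_0^2 -6*x^5 dx = -64;  ∫_0^2 5*x^4 dx = 32;  ∫_0^2 10*x^3 dx = 40;
  ∫_0^2 -14*x^2 dx = -112/3;  ∫_0^2 8*x dx = 16.
Sum: -64 + 32 + 40 − 112/3 + 16 = -40/3.
So LHS = -40/3.
∫_0^2 v(x) φ(x) dx = ∫_0^2 (-6*x^5 + 10*x^4 + 6*x^3 - 4*x^2) dx. Term by term:
  ∫_0^2 -6*x^5 dx = -64;  ∫_0^2 10*x^4 dx = 64;  ∫_0^2 6*x^3 dx = 24;
  ∫_0^2 -4*x^2 dx = -32/3.
Sum: -64 + 64 + 24 − 32/3 = 40/3.
So RHS = -∫_0^2 v(x) φ(x) dx = -40/3.
LHS = RHS, so the identity holds for this test φ.
Moreover u is smooth here and v(x) = u'(x) = 6*x**2 + 2*x - 2 pointwise, so the identity holds for every test function. Hence v is the weak derivative of u.


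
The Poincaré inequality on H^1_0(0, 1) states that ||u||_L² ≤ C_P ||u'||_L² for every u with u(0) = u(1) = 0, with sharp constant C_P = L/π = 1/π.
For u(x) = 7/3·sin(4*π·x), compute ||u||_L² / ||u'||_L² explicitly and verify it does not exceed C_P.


||u||_L² / ||u'||_L² = 1/(4*π) < C_P = 1/π.

u(x) = 7/3·sin(4*π·x), so u'(x) = 28*π*cos(4*π*x)/3.
Writing u(x) = A·sin(kπx/L) with A = 7/3 and k = 4, use ∫_0^L sin²(kπx/L) dx = L/2 and ∫_0^L cos²(kπx/L) dx = L/2.
u² = 49/9·sin²(4*π·x) and (u')² = 784*π^2/9·cos²(4*π·x), and each of sin², cos² integrates to L/2 = 1/2 over (0, 1).
∫_0^1 u² dx = 49/18, so ||u||_L² = 7*sqrt(2)/6.
∫_0^1 (u')² dx = 392*π^2/9, so ||u'||_L² = 14*sqrt(2)*π/3.
Ratio ||u||_L² / ||u'||_L² = 1/(4*π).
Sharp Poincaré constant on H^1_0(0, 1) is C_P = L/π = 1/π, achieved by sin(π·x).
This is the k = 4 harmonic; the ratio L/(kπ) is strictly less than C_P = L/π, consistent with the sharp inequality ||u||_L² ≤ C_P ||u'||_L².


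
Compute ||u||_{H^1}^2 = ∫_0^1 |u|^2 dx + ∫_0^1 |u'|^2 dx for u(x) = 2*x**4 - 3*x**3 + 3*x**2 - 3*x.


||u||_{H^1}^2 = 1067/315

The H^1 norm (squared) on an interval (0, L) is
  ||u||_{H^1}^2 = ∫_0^L u(x)^2 dx + ∫_0^L u'(x)^2 dx.
Compute u'(x) = 8*x**3 - 9*x**2 + 6*x - 3.
Then u(x)^2 = 4*x**8 - 12*x**7 + 21*x**6 - 30*x**5 + 27*x**4 - 18*x**3 + 9*x**2 and u'(x)^2 = 64*x**6 - 144*x**5 + 177*x**4 - 156*x**3 + 90*x**2 - 36*x + 9.
Integrate each monomial from 0 to 1 using ∫_0^1 c·x^n dx = c·1^(n+1)/(n+1):
  ∫_0^1 u(x)^2 dx = ∫_0^1 (4*x^8 - 12*x^7 + 21*x^6 - 30*x^5 + 27*x^4 - 18*x^3 + 9*x^2) dx. Term by term:
    ∫_0^1 4*x^8 dx = 4/9;  ∫_0^1 -12*x^7 dx = -3/2;  ∫_0^1 21*x^6 dx = 3;
    ∫_0^1 -30*x^5 dx = -5;  ∫_0^1 27*x^4 dx = 27/5;  ∫_0^1 -18*x^3 dx = -9/2;
    ∫_0^1 9*x^2 dx = 3.
  Sum: 4/9 − 3/2 + 3 − 5 + 27/5 − 9/2 + 3 = 38/45.
  ∫_0^1 u'(x)^2 dx = ∫_0^1 (64*x^6 - 144*x^5 + 177*x^4 - 156*x^3 + 90*x^2 - 36*x + 9) dx. Term by term:
    ∫_0^1 64*x^6 dx = 64/7;  ∫_0^1 -144*x^5 dx = -24;  ∫_0^1 177*x^4 dx = 177/5;
    ∫_0^1 -156*x^3 dx = -39;  ∫_0^1 90*x^2 dx = 30;  ∫_0^1 -36*x dx = -18;
    ∫_0^1 9 dx = 9.
  Sum: 64/7 − 24 + 177/5 − 39 + 30 − 18 + 9 = 89/35.
Adding: ||u||_{H^1}^2 = 38/45 + 89/35 = 1067/315.


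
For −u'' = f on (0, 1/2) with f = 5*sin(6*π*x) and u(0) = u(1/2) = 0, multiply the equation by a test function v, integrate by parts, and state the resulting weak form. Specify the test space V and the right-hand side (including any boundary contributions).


V = H^1_0(0, 1/2) (so v(0) = v(1/2) = 0); weak form: ∫_0^1/2 u'v' dx = ∫_0^1/2 (5*sin(6*π*x)) v dx for all v ∈ V.

Multiply both sides by a test function v and integrate from 0 to 1/2:
  ∫_0^1/2 −u''(x) v(x) dx = ∫_0^1/2 f(x) v(x) dx.
Integrate the LHS by parts once:
  ∫_0^1/2 −u'' v dx = −[u'(x) v(x)]_0^1/2 + ∫_0^1/2 u'(x) v'(x) dx.
Thus ∫_0^1/2 u'(x) v'(x) dx = ∫_0^1/2 f(x) v(x) dx + [u'(x) v(x)]_0^1/2.
Choose V so that boundary terms are either known or forced to vanish.
u is Dirichlet: u(0) = u(1/2) = 0. Let V = H^1_0(0, 1/2); then v(0) = v(1/2) = 0, and [u' v]_0^1/2 = 0.
Weak formulation: find u (satisfying any essential BC) such that ∫_0^1/2 u'(x) v'(x) dx = ∫_0^1/2 f v dx for all v ∈ V.
Substituting f(x) = 5*sin(6*π*x), the right-hand side is ∫_0^1/2 (5*sin(6*π*x)) v dx.


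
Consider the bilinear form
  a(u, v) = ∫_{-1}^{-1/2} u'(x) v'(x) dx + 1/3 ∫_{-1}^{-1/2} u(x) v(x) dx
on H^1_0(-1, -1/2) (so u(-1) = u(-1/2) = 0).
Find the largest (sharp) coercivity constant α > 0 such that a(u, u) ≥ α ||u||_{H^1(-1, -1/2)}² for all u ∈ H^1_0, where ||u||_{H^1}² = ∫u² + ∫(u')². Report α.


α = (1 + 12*π^2)/(3*(1 + 4*π^2))

Coercivity of a(·,·) on H^1_0(-1, -1/2) means a(u, u) ≥ α ||u||_{H^1}² for every u ∈ H^1_0.
The interval has length L = 1/2, and Poincaré/coercivity depend only on L. Here a(u, u) = ∫(u')² + (1/3)·∫u².
Here 0 < c = 1/3 < 1. The condition a(u,u) ≥ α||u||_{H^1}² reads (1−α)∫(u')² ≥ (α−c)∫u². Any admissible α is ≤ 1 (rapidly oscillating u have ∫u²/∫(u')² → 0), and α = 1 would force 0 ≥ (1−c)∫u², impossible since c < 1; so 1−α > 0. By the sharp Poincaré inequality on H^1_0 of an interval of length L, ∫(u')² ≥ (π/L)²∫u² with equality for the first sine mode sin(π(x−x₀)/L) (x₀ the left endpoint), so the inequality holds for all u iff (1−α)(π/L)² ≥ α − c, i.e. α ≤ ((π/L)² + c)/((π/L)² + 1) = (1 + c(L/π)²)/(1 + (L/π)²). With (π/L)² = 4*π^2 and c = 1/3, the largest admissible constant is α = ((π/L)² + c)/((π/L)² + 1).
Simplifying, α = (1 + 12*π^2)/(3*(1 + 4*π^2)).


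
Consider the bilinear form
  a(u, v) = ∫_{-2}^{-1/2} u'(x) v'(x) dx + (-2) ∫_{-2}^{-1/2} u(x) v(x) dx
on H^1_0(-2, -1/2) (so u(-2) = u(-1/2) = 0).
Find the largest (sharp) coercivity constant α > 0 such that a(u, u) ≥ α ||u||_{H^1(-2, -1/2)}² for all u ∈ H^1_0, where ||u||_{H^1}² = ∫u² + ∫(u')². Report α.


α = 2*(-9 + 2*π^2)/(9 + 4*π^2)

Coercivity of a(·,·) on H^1_0(-2, -1/2) means a(u, u) ≥ α ||u||_{H^1}² for every u ∈ H^1_0.
The interval has length L = 3/2, and Poincaré/coercivity depend only on L. Here a(u, u) = ∫(u')² + (-2)·∫u².
Here c = -2 < 0 with |c| < (π/L)² = 4*π^2/9, so coercivity still holds. The condition a(u,u) ≥ α||u||_{H^1}² reads (1−α)∫(u')² ≥ (α−c)∫u². Any admissible α is ≤ 1 (rapidly oscillating u have ∫u²/∫(u')² → 0), and α = 1 would force 0 ≥ (1−c)∫u², impossible since c < 1; so 1−α > 0. By the sharp Poincaré inequality on H^1_0 of an interval of length L, ∫(u')² ≥ (π/L)²∫u² with equality for the first sine mode sin(π(x−x₀)/L) (x₀ the left endpoint), so the inequality holds for all u iff (1−α)(π/L)² ≥ α − c, i.e. α ≤ ((π/L)² + c)/((π/L)² + 1) = (1 + c(L/π)²)/(1 + (L/π)²). (Direct route, valid since c ≤ 0: Poincaré gives c∫u² ≥ c(L/π)²∫(u')², so a(u,u) ≥ (1 + c(L/π)²)∫(u')², while ||u||_{H^1}² ≤ (1 + (L/π)²)∫(u')²; dividing yields the same α.) With (π/L)² = 4*π^2/9 and c = -2, the largest admissible constant is α = ((π/L)² + c)/((π/L)² + 1).
Simplifying, α = 2*(-9 + 2*π^2)/(9 + 4*π^2).


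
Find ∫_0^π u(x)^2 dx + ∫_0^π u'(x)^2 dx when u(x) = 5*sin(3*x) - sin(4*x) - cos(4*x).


||u||_{H^1(0,π)}^2 = 1020/7 + 142*π

u'(x) = 4*sin(4*x) + 15*cos(3*x) - 4*cos(4*x).
Expand u² and (u')² and integrate term by term on (0, π), using: for integers n ≥ 1, ∫_0^π sin²(nx) dx = ∫_0^π cos²(nx) dx = π/2; for n ≠ n', ∫_0^π sin(nx)sin(n'x) dx = ∫_0^π cos(nx)cos(n'x) dx = 0; and by product-to-sum, ∫_0^π sin(nx)cos(n'x) dx = ½∫_0^π [sin((n+n')x) + sin((n−n')x)] dx, which is 0 when n+n' is even and 2n/(n²−n'²) when n+n' is odd (it need not vanish on (0, π)).
  u² squared terms: (-1)²·∫cos(4x)² dx = 1·π/2 = π/2;  (-1)²·∫sin(4x)² dx = 1·π/2 = π/2;  (5)²·∫sin(3x)² dx = 25·π/2 = 25*π/2.
  u² cross terms: 2·(-1)·(-1)·∫cos(4x)·sin(4x) dx = 2·(0) = 0;  2·(-1)·(5)·∫cos(4x)·sin(3x) dx = -10·(-6/7) = 60/7;  2·(-1)·(5)·∫sin(4x)·sin(3x) dx = -10·(0) = 0.
  So ∫_0^π u² dx = π/2 + π/2 + 25*π/2 + 0 + 60/7 + 0 = 60/7 + 27*π/2.
  (u')² squared terms: (-4)²·∫cos(4x)² dx = 16·π/2 = 8*π;  (4)²·∫sin(4x)² dx = 16·π/2 = 8*π;  (15)²·∫cos(3x)² dx = 225·π/2 = 225*π/2.
  (u')² cross terms: 2·(-4)·(4)·∫cos(4x)·sin(4x) dx = -32·(0) = 0;  2·(-4)·(15)·∫cos(4x)·cos(3x) dx = -120·(0) = 0;  2·(4)·(15)·∫sin(4x)·cos(3x) dx = 120·(8/7) = 960/7.
  So ∫_0^π (u')² dx = 8*π + 8*π + 225*π/2 + 0 + 0 + 960/7 = 960/7 + 257*π/2.
||u||_{H^1}^2 = (60/7 + 27*π/2) + (960/7 + 257*π/2) = 1020/7 + 142*π.


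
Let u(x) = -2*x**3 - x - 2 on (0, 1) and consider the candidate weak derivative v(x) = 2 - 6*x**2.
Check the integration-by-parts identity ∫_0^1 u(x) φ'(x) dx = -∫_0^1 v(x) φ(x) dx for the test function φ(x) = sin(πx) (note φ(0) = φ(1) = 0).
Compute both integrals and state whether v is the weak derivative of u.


LHS = -24/π^3 + 8/π, RHS = -24/π^3 + 2/π. No, v is not the weak derivative of u.

u(x) = -2*x**3 - x - 2, classical derivative u'(x) = -6*x**2 - 1.
φ(x) = sin(πx), so φ'(x) = π*cos(π*x).
Note φ(0) = φ(1) = 0, so the boundary term u·φ vanishes.
LHS = ∫_0^1 u(x) φ'(x) dx = ∫_0^1 (-2*π*x^3*cos(π*x) - π*x*cos(π*x) - 2*π*cos(π*x)) dx. Term by term:
  ∫_0^1 -2*π*cos(π*x) dx = 0;  ∫_0^1 -π*x*cos(π*x) dx = 2/π;  ∫_0^1 -2*π*x^3*cos(π*x) dx = -24/π^3 + 6/π.
Sum: 0 + 2/π + -24/π^3 + 6/π = -24/π^3 + 8/π.
So LHS = -24/π^3 + 8/π.
∫_0^1 v(x) φ(x) dx = ∫_0^1 (-6*x^2*sin(π*x) + 2*sin(π*x)) dx. Term by term:
  ∫_0^1 2*sin(π*x) dx = 4/π;  ∫_0^1 -6*x^2*sin(π*x) dx = -6/π + 24/π^3.
Sum: 4/π + -6/π + 24/π^3 = -2/π + 24/π^3.
So RHS = -∫_0^1 v(x) φ(x) dx = -24/π^3 + 2/π.
LHS − RHS = 6/π ≠ 0, so the identity fails.
(For a valid weak derivative the identity must hold for EVERY test function, in particular this one. The failure shows v is NOT the weak derivative of u.)
Correct weak derivative would be u'(x) = -6*x**2 - 1.


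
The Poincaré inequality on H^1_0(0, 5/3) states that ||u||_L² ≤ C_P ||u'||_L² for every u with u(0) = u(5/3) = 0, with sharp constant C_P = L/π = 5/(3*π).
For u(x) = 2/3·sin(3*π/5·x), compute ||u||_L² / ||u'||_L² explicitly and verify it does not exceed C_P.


||u||_L² / ||u'||_L² = 5/(3*π) = C_P.

u(x) = 2/3·sin(3*π/5·x), so u'(x) = 2*π*cos(3*π*x/5)/5.
Writing u(x) = A·sin(kπx/L) with A = 2/3 and k = 1, use ∫_0^L sin²(kπx/L) dx = L/2 and ∫_0^L cos²(kπx/L) dx = L/2.
u² = 4/9·sin²(3*π/5·x) and (u')² = 4*π^2/25·cos²(3*π/5·x), and each of sin², cos² integrates to L/2 = 5/6 over (0, 5/3).
∫_0^5/3 u² dx = 10/27, so ||u||_L² = sqrt(30)/9.
∫_0^5/3 (u')² dx = 2*π^2/15, so ||u'||_L² = sqrt(30)*π/15.
Ratio ||u||_L² / ||u'||_L² = 5/(3*π).
Sharp Poincaré constant on H^1_0(0, 5/3) is C_P = L/π = 5/(3*π), achieved by sin(3*π/5·x).
This is the k = 1 eigenfunction (up to amplitude), so the ratio equals the sharp Poincaré constant exactly.


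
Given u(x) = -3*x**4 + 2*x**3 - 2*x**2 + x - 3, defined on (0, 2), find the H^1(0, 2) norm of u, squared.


||u||_{H^1}^2 = 74512/35

The H^1 norm (squared) on an interval (0, L) is
  ||u||_{H^1}^2 = ∫_0^L u(x)^2 dx + ∫_0^L u'(x)^2 dx.
Compute u'(x) = -12*x**3 + 6*x**2 - 4*x + 1.
Then u(x)^2 = 9*x**8 - 12*x**7 + 16*x**6 - 14*x**5 + 26*x**4 - 16*x**3 + 13*x**2 - 6*x + 9 and u'(x)^2 = 144*x**6 - 144*x**5 + 132*x**4 - 72*x**3 + 28*x**2 - 8*x + 1.
Integrate each monomial from 0 to 2 using ∫_0^2 c·x^n dx = c·2^(n+1)/(n+1):
  ∫_0^2 u(x)^2 dx = ∫_0^2 (9*x^8 - 12*x^7 + 16*x^6 - 14*x^5 + 26*x^4 - 16*x^3 + 13*x^2 - 6*x + 9) dx. Term by term:
    ∫_0^2 9*x^8 dx = 512;  ∫_0^2 -12*x^7 dx = -384;  ∫_0^2 16*x^6 dx = 2048/7;
    ∫_0^2 -14*x^5 dx = -448/3;  ∫_0^2 26*x^4 dx = 832/5;  ∫_0^2 -16*x^3 dx = -64;
    ∫_0^2 13*x^2 dx = 104/3;  ∫_0^2 -6*x dx = -12;  ∫_0^2 9 dx = 18.
  Sum: 512 − 384 + 2048/7 − 448/3 + 832/5 − 64 + 104/3 − 12 + 18 = 43502/105.
  ∫_0^2 u'(x)^2 dx = ∫_0^2 (144*x^6 - 144*x^5 + 132*x^4 - 72*x^3 + 28*x^2 - 8*x + 1) dx. Term by term:
    ∫_0^2 144*x^6 dx = 18432/7;  ∫_0^2 -144*x^5 dx = -1536;  ∫_0^2 132*x^4 dx = 4224/5;
    ∫_0^2 -72*x^3 dx = -288;  ∫_0^2 28*x^2 dx = 224/3;  ∫_0^2 -8*x dx = -16;
    ∫_0^2 1 dx = 2.
  Sum: 18432/7 − 1536 + 4224/5 − 288 + 224/3 − 16 + 2 = 180034/105.
Adding: ||u||_{H^1}^2 = 43502/105 + 180034/105 = 74512/35.


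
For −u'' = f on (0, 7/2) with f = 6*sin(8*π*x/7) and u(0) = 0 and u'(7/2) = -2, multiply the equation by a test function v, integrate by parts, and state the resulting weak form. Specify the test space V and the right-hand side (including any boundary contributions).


V = {v ∈ H^1(0, 7/2) : v(0) = 0} (test functions vanish at x = 0 where u is specified); weak form: ∫_0^7/2 u'v' dx = ∫_0^7/2 (6*sin(8*π*x/7)) v dx − 2·v(7/2) for all v ∈ V.

Multiply both sides by a test function v and integrate from 0 to 7/2:
  ∫_0^7/2 −u''(x) v(x) dx = ∫_0^7/2 f(x) v(x) dx.
Integrate the LHS by parts once:
  ∫_0^7/2 −u'' v dx = −[u'(x) v(x)]_0^7/2 + ∫_0^7/2 u'(x) v'(x) dx.
Thus ∫_0^7/2 u'(x) v'(x) dx = ∫_0^7/2 f(x) v(x) dx + [u'(x) v(x)]_0^7/2.
Choose V so that boundary terms are either known or forced to vanish.
Mixed BC: u(0) = 0 (Dirichlet) and u'(7/2) = -2 (Neumann). Define V = {v ∈ H^1(0, 7/2) : v(0) = 0}. Then [u' v]_0^7/2 = u'(7/2)·v(7/2) − u'(0)·0 = − 2·v(7/2).
Weak formulation: find u (satisfying any essential BC) such that ∫_0^7/2 u'(x) v'(x) dx = ∫_0^7/2 f v dx − 2·v(7/2) for all v ∈ V (Dirichlet at 0 absorbed into V; Neumann datum at x = 7/2 contributes the boundary term).
Substituting f(x) = 6*sin(8*π*x/7), the right-hand side is ∫_0^7/2 (6*sin(8*π*x/7)) v dx − 2·v(7/2).


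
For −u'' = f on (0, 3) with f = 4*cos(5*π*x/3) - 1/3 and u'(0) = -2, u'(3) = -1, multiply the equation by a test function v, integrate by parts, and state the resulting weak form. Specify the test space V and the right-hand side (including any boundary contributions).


V = H^1(0, 3) (v unrestricted at boundary; u is determined up to an additive constant); weak form: ∫_0^3 u'v' dx = ∫_0^3 (4*cos(5*π*x/3) - 1/3) v dx − v(3) + 2·v(0) for all v ∈ V.

Multiply both sides by a test function v and integrate from 0 to 3:
  ∫_0^3 −u''(x) v(x) dx = ∫_0^3 f(x) v(x) dx.
Integrate the LHS by parts once:
  ∫_0^3 −u'' v dx = −[u'(x) v(x)]_0^3 + ∫_0^3 u'(x) v'(x) dx.
Thus ∫_0^3 u'(x) v'(x) dx = ∫_0^3 f(x) v(x) dx + [u'(x) v(x)]_0^3.
Choose V so that boundary terms are either known or forced to vanish.
u has inhomogeneous Neumann u'(0) = -2, u'(3) = -1. [u' v]_0^3 = (-1)·v(3) − (-2)·v(0) = − v(3) + 2·v(0). Take V = H^1(0, 3); boundary term becomes part of RHS.
Weak formulation: find u (satisfying any essential BC) such that ∫_0^3 u'(x) v'(x) dx = ∫_0^3 f v dx − v(3) + 2·v(0) for all v ∈ V (Neumann data are natural BCs: they enter the RHS as boundary terms).
Substituting f(x) = 4*cos(5*π*x/3) - 1/3, the right-hand side is ∫_0^3 (4*cos(5*π*x/3) - 1/3) v dx − v(3) + 2·v(0).
Compatibility check (pure Neumann): taking v ≡ 1 ∈ V gives 0 = ∫_0^3 f dx + (-1) − (-2), i.e. ∫_0^3 f dx must equal u'(0) − u'(3) = -1. Indeed ∫_0^3 (4*cos(5*π*x/3) - 1/3) dx = -1, so the data are compatible. The solution is then unique only up to an additive constant (fix it e.g. by requiring ∫_0^3 u dx = 0).


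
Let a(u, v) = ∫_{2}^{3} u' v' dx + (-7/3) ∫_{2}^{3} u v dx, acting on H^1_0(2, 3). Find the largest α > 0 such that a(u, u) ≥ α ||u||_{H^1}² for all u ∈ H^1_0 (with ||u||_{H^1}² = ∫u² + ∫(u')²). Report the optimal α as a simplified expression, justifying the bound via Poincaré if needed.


α = (-7/3 + π^2)/(1 + π^2)

Coercivity of a(·,·) on H^1_0(2, 3) means a(u, u) ≥ α ||u||_{H^1}² for every u ∈ H^1_0.
The interval has length L = 1, and Poincaré/coercivity depend only on L. Here a(u, u) = ∫(u')² + (-7/3)·∫u².
Here c = -7/3 < 0 with |c| < (π/L)² = π^2, so coercivity still holds. The condition a(u,u) ≥ α||u||_{H^1}² reads (1−α)∫(u')² ≥ (α−c)∫u². Any admissible α is ≤ 1 (rapidly oscillating u have ∫u²/∫(u')² → 0), and α = 1 would force 0 ≥ (1−c)∫u², impossible since c < 1; so 1−α > 0. By the sharp Poincaré inequality on H^1_0 of an interval of length L, ∫(u')² ≥ (π/L)²∫u² with equality for the first sine mode sin(π(x−x₀)/L) (x₀ the left endpoint), so the inequality holds for all u iff (1−α)(π/L)² ≥ α − c, i.e. α ≤ ((π/L)² + c)/((π/L)² + 1) = (1 + c(L/π)²)/(1 + (L/π)²). (Direct route, valid since c ≤ 0: Poincaré gives c∫u² ≥ c(L/π)²∫(u')², so a(u,u) ≥ (1 + c(L/π)²)∫(u')², while ||u||_{H^1}² ≤ (1 + (L/π)²)∫(u')²; dividing yields the same α.) With (π/L)² = π^2 and c = -7/3, the largest admissible constant is α = ((π/L)² + c)/((π/L)² + 1).
Simplifying, α = (-7/3 + π^2)/(1 + π^2).


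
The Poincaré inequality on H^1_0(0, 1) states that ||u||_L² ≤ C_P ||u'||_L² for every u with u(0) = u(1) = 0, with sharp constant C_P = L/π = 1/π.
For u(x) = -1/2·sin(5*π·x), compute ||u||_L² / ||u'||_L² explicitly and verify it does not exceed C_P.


||u||_L² / ||u'||_L² = 1/(5*π) < C_P = 1/π.

u(x) = -1/2·sin(5*π·x), so u'(x) = -5*π*cos(5*π*x)/2.
Writing u(x) = A·sin(kπx/L) with A = -1/2 and k = 5, use ∫_0^L sin²(kπx/L) dx = L/2 and ∫_0^L cos²(kπx/L) dx = L/2.
u² = 1/4·sin²(5*π·x) and (u')² = 25*π^2/4·cos²(5*π·x), and each of sin², cos² integrates to L/2 = 1/2 over (0, 1).
∫_0^1 u² dx = 1/8, so ||u||_L² = sqrt(2)/4.
∫_0^1 (u')² dx = 25*π^2/8, so ||u'||_L² = 5*sqrt(2)*π/4.
Ratio ||u||_L² / ||u'||_L² = 1/(5*π).
Sharp Poincaré constant on H^1_0(0, 1) is C_P = L/π = 1/π, achieved by sin(π·x).
This is the k = 5 harmonic; the ratio L/(kπ) is strictly less than C_P = L/π, consistent with the sharp inequality ||u||_L² ≤ C_P ||u'||_L².


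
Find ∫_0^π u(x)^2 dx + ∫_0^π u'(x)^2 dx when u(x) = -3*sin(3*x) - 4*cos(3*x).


||u||_{H^1(0,π)}^2 = 125*π

u'(x) = 12*sin(3*x) - 9*cos(3*x).
Expand u² and (u')² and integrate term by term on (0, π), using: for integers n ≥ 1, ∫_0^π sin²(nx) dx = ∫_0^π cos²(nx) dx = π/2; for n ≠ n', ∫_0^π sin(nx)sin(n'x) dx = ∫_0^π cos(nx)cos(n'x) dx = 0; and by product-to-sum, ∫_0^π sin(nx)cos(n'x) dx = ½∫_0^π [sin((n+n')x) + sin((n−n')x)] dx, which is 0 when n+n' is even and 2n/(n²−n'²) when n+n' is odd (it need not vanish on (0, π)).
  u² squared terms: (-4)²·∫cos(3x)² dx = 16·π/2 = 8*π;  (-3)²·∫sin(3x)² dx = 9·π/2 = 9*π/2.
  u² cross terms: 2·(-4)·(-3)·∫cos(3x)·sin(3x) dx = 24·(0) = 0.
  So ∫_0^π u² dx = 8*π + 9*π/2 + 0 = 25*π/2.
  (u')² squared terms: (-9)²·∫cos(3x)² dx = 81·π/2 = 81*π/2;  (12)²·∫sin(3x)² dx = 144·π/2 = 72*π.
  (u')² cross terms: 2·(-9)·(12)·∫cos(3x)·sin(3x) dx = -216·(0) = 0.
  So ∫_0^π (u')² dx = 81*π/2 + 72*π + 0 = 225*π/2.
||u||_{H^1}^2 = (25*π/2) + (225*π/2) = 125*π.
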